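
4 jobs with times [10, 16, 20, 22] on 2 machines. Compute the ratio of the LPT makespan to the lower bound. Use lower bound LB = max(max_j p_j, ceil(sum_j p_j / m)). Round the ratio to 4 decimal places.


LPT order: [22, 20, 16, 10]
Machine loads after assignment: [32, 36]
LPT makespan = 36
Lower bound = max(max_job, ceil(total/2)) = max(22, 34) = 34
Ratio = 36 / 34 = 1.0588

1.0588


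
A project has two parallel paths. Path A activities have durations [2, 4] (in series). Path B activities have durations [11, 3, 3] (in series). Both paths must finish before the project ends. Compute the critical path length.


Path A total = 2 + 4 = 6
Path B total = 11 + 3 + 3 = 17
Critical path = longest path = max(6, 17) = 17

17


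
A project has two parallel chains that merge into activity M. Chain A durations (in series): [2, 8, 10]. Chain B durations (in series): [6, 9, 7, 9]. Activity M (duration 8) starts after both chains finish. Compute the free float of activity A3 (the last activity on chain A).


ES(A3) = sum of predecessors on chain A = 10
EF(A3) = ES + duration = 10 + 10 = 20
Successor of A3 is M. ES(M) = max(sum(A), sum(B)) = max(20, 31) = 31
Free float = ES(successor) - EF(current) = 31 - 20 = 11

11


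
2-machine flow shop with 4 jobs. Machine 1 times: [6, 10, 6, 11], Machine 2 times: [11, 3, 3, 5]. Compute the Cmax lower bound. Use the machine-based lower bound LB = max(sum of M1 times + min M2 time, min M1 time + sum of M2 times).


LB1 = sum(M1 times) + min(M2 times) = 33 + 3 = 36
LB2 = min(M1 times) + sum(M2 times) = 6 + 22 = 28
Lower bound = max(LB1, LB2) = max(36, 28) = 36

36


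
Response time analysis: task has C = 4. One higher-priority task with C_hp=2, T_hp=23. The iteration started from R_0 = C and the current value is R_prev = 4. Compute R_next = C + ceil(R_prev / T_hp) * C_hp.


R_next = C + ceil(R_prev / T_hp) * C_hp
ceil(4 / 23) = ceil(0.1739) = 1
Interference = 1 * 2 = 2
R_next = 4 + 2 = 6

6


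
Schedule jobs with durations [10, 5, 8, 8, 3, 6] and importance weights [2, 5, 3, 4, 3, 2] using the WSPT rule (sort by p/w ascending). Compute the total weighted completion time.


Compute p/w ratios and sort ascending (WSPT): [(5, 5), (3, 3), (8, 4), (8, 3), (6, 2), (10, 2)]
Compute weighted completion times:
  Job (p=5,w=5): C=5, w*C=5*5=25
  Job (p=3,w=3): C=8, w*C=3*8=24
  Job (p=8,w=4): C=16, w*C=4*16=64
  Job (p=8,w=3): C=24, w*C=3*24=72
  Job (p=6,w=2): C=30, w*C=2*30=60
  Job (p=10,w=2): C=40, w*C=2*40=80
Total weighted completion time = 325

325


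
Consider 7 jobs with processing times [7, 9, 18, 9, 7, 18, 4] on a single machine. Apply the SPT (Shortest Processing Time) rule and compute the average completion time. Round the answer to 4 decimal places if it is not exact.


Sort jobs by processing time (SPT order): [4, 7, 7, 9, 9, 18, 18]
Compute completion times sequentially:
  Job 1: processing = 4, completes at 4
  Job 2: processing = 7, completes at 11
  Job 3: processing = 7, completes at 18
  Job 4: processing = 9, completes at 27
  Job 5: processing = 9, completes at 36
  Job 6: processing = 18, completes at 54
  Job 7: processing = 18, completes at 72
Sum of completion times = 222
Average completion time = 222/7 = 31.7143

31.7143


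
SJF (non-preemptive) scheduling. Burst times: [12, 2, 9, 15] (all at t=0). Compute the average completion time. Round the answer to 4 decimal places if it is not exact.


SJF order (ascending): [2, 9, 12, 15]
Completion times:
  Job 1: burst=2, C=2
  Job 2: burst=9, C=11
  Job 3: burst=12, C=23
  Job 4: burst=15, C=38
Average completion = 74/4 = 18.5

18.5


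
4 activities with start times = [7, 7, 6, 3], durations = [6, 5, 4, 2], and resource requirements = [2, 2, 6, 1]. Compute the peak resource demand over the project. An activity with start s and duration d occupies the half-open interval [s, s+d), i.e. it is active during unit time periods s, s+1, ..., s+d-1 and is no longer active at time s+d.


Each activity i is active on [start_i, start_i + duration_i).
Compute total resource usage per time slot:
  t=0: active resources = [], total = 0
  t=1: active resources = [], total = 0
  t=2: active resources = [], total = 0
  t=3: active resources = [1], total = 1
  t=4: active resources = [1], total = 1
  t=5: active resources = [], total = 0
  t=6: active resources = [6], total = 6
  t=7: active resources = [2, 2, 6], total = 10
  t=8: active resources = [2, 2, 6], total = 10
  t=9: active resources = [2, 2, 6], total = 10
  t=10: active resources = [2, 2], total = 4
  t=11: active resources = [2, 2], total = 4
  t=12: active resources = [2], total = 2
Peak resource demand = 10

10


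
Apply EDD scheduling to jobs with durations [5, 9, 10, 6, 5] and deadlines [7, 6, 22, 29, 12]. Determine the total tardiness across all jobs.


Sort by due date (EDD order): [(9, 6), (5, 7), (5, 12), (10, 22), (6, 29)]
Compute completion times and tardiness:
  Job 1: p=9, d=6, C=9, tardiness=max(0,9-6)=3
  Job 2: p=5, d=7, C=14, tardiness=max(0,14-7)=7
  Job 3: p=5, d=12, C=19, tardiness=max(0,19-12)=7
  Job 4: p=10, d=22, C=29, tardiness=max(0,29-22)=7
  Job 5: p=6, d=29, C=35, tardiness=max(0,35-29)=6
Total tardiness = 30

30


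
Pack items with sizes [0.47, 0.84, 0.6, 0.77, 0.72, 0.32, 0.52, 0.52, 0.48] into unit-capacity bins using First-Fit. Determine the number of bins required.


Place items sequentially using First-Fit:
  Item 0.47 -> new Bin 1
  Item 0.84 -> new Bin 2
  Item 0.6 -> new Bin 3
  Item 0.77 -> new Bin 4
  Item 0.72 -> new Bin 5
  Item 0.32 -> Bin 1 (now 0.79)
  Item 0.52 -> new Bin 6
  Item 0.52 -> new Bin 7
  Item 0.48 -> Bin 6 (now 1.0)
Total bins used = 7

7


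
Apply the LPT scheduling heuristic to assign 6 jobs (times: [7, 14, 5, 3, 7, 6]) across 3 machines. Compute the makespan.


Sort jobs in decreasing order (LPT): [14, 7, 7, 6, 5, 3]
Assign each job to the least loaded machine:
  Machine 1: jobs [14], load = 14
  Machine 2: jobs [7, 6], load = 13
  Machine 3: jobs [7, 5, 3], load = 15
Makespan = max load = 15

15


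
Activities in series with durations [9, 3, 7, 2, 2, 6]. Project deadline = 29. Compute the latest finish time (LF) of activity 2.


LF(activity 2) = deadline - sum of successor durations
Successors: activities 3 through 6 with durations [7, 2, 2, 6]
Sum of successor durations = 17
LF = 29 - 17 = 12

12


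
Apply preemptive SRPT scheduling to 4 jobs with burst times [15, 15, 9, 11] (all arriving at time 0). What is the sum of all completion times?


Since all jobs arrive at t=0, SRPT equals SPT ordering.
SPT order: [9, 11, 15, 15]
Completion times:
  Job 1: p=9, C=9
  Job 2: p=11, C=20
  Job 3: p=15, C=35
  Job 4: p=15, C=50
Total completion time = 9 + 20 + 35 + 50 = 114

114


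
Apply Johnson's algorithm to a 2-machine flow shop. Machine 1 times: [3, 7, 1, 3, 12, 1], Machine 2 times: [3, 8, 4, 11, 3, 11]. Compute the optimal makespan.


Apply Johnson's rule:
  Group 1 (a <= b): [(3, 1, 4), (6, 1, 11), (1, 3, 3), (4, 3, 11), (2, 7, 8)]
  Group 2 (a > b): [(5, 12, 3)]
Optimal job order: [3, 6, 1, 4, 2, 5]
Schedule:
  Job 3: M1 done at 1, M2 done at 5
  Job 6: M1 done at 2, M2 done at 16
  Job 1: M1 done at 5, M2 done at 19
  Job 4: M1 done at 8, M2 done at 30
  Job 2: M1 done at 15, M2 done at 38
  Job 5: M1 done at 27, M2 done at 41
Makespan = 41

41


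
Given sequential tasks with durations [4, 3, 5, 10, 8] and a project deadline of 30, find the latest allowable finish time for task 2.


LF(activity 2) = deadline - sum of successor durations
Successors: activities 3 through 5 with durations [5, 10, 8]
Sum of successor durations = 23
LF = 30 - 23 = 7

7


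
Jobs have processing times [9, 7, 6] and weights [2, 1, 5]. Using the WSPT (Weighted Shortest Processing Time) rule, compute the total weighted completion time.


Compute p/w ratios and sort ascending (WSPT): [(6, 5), (9, 2), (7, 1)]
Compute weighted completion times:
  Job (p=6,w=5): C=6, w*C=5*6=30
  Job (p=9,w=2): C=15, w*C=2*15=30
  Job (p=7,w=1): C=22, w*C=1*22=22
Total weighted completion time = 82

82


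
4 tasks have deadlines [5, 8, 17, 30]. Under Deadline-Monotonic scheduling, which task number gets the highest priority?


Sort tasks by relative deadline (ascending):
  Task 1: deadline = 5
  Task 2: deadline = 8
  Task 3: deadline = 17
  Task 4: deadline = 30
Priority order (highest first): [1, 2, 3, 4]
Highest priority task = 1

1


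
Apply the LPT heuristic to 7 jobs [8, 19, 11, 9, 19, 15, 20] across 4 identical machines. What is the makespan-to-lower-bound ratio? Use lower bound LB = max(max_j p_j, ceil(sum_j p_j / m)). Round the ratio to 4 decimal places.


LPT order: [20, 19, 19, 15, 11, 9, 8]
Machine loads after assignment: [20, 28, 27, 26]
LPT makespan = 28
Lower bound = max(max_job, ceil(total/4)) = max(20, 26) = 26
Ratio = 28 / 26 = 1.0769

1.0769


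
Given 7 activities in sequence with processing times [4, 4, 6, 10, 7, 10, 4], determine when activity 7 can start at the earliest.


Activity 7 starts after activities 1 through 6 complete.
Predecessor durations: [4, 4, 6, 10, 7, 10]
ES = 4 + 4 + 6 + 10 + 7 + 10 = 41

41


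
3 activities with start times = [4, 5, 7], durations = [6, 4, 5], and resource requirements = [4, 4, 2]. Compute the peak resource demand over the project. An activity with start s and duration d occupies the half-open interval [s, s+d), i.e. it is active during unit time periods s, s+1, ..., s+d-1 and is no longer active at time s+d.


Each activity i is active on [start_i, start_i + duration_i).
Compute total resource usage per time slot:
  t=0: active resources = [], total = 0
  t=1: active resources = [], total = 0
  t=2: active resources = [], total = 0
  t=3: active resources = [], total = 0
  t=4: active resources = [4], total = 4
  t=5: active resources = [4, 4], total = 8
  t=6: active resources = [4, 4], total = 8
  t=7: active resources = [4, 4, 2], total = 10
  t=8: active resources = [4, 4, 2], total = 10
  t=9: active resources = [4, 2], total = 6
  t=10: active resources = [2], total = 2
  t=11: active resources = [2], total = 2
Peak resource demand = 10

10


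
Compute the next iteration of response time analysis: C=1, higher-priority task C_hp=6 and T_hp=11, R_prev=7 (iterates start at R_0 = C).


R_next = C + ceil(R_prev / T_hp) * C_hp
ceil(7 / 11) = ceil(0.6364) = 1
Interference = 1 * 6 = 6
R_next = 1 + 6 = 7
R_next = R_prev, so the iteration has converged (response time = 7).

7


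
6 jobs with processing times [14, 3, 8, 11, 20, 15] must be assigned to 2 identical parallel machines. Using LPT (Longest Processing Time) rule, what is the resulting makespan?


Sort jobs in decreasing order (LPT): [20, 15, 14, 11, 8, 3]
Assign each job to the least loaded machine:
  Machine 1: jobs [20, 11, 3], load = 34
  Machine 2: jobs [15, 14, 8], load = 37
Makespan = max load = 37

37


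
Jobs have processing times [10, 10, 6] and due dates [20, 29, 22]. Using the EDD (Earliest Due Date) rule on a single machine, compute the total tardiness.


Sort by due date (EDD order): [(10, 20), (6, 22), (10, 29)]
Compute completion times and tardiness:
  Job 1: p=10, d=20, C=10, tardiness=max(0,10-20)=0
  Job 2: p=6, d=22, C=16, tardiness=max(0,16-22)=0
  Job 3: p=10, d=29, C=26, tardiness=max(0,26-29)=0
Total tardiness = 0

0


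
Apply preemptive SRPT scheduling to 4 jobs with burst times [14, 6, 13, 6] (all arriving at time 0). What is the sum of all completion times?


Since all jobs arrive at t=0, SRPT equals SPT ordering.
SPT order: [6, 6, 13, 14]
Completion times:
  Job 1: p=6, C=6
  Job 2: p=6, C=12
  Job 3: p=13, C=25
  Job 4: p=14, C=39
Total completion time = 6 + 12 + 25 + 39 = 82

82


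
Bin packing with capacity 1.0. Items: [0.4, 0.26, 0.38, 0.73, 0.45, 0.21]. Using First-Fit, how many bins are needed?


Place items sequentially using First-Fit:
  Item 0.4 -> new Bin 1
  Item 0.26 -> Bin 1 (now 0.66)
  Item 0.38 -> new Bin 2
  Item 0.73 -> new Bin 3
  Item 0.45 -> Bin 2 (now 0.83)
  Item 0.21 -> Bin 1 (now 0.87)
Total bins used = 3

3


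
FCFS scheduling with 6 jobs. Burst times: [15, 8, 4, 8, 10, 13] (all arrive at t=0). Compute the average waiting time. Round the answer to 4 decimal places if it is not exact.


FCFS order (as given): [15, 8, 4, 8, 10, 13]
Waiting times:
  Job 1: wait = 0
  Job 2: wait = 15
  Job 3: wait = 23
  Job 4: wait = 27
  Job 5: wait = 35
  Job 6: wait = 45
Sum of waiting times = 145
Average waiting time = 145/6 = 24.1667

24.1667


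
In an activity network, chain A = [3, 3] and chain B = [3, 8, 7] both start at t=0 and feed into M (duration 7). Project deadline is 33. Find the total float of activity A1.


Forward pass: ES(A1) = sum of predecessors on chain A = 0
EF = ES + duration = 0 + 3 = 3
Backward pass: LF(M) = deadline = 33; LS(M) = 33 - 7 = 26
LF(A1) = LS(M) - sum(successors on chain A) = 26 - 3 = 23
LS = LF - duration = 23 - 3 = 20
Total float = LS - ES = 20 - 0 = 20

20


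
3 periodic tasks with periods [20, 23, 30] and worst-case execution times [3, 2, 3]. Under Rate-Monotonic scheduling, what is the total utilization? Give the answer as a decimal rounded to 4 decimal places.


Compute individual utilizations (exact fractions):
  Task 1: C/T = 3/20 (approx. 0.15)
  Task 2: C/T = 2/23 (approx. 0.087)
  Task 3: C/T = 3/30 = 1/10 (approx. 0.1)
Total utilization U = 3/20 + 2/23 + 1/10 = 31/92
Rounded to 4 decimal places: U = 0.3370
RM (Liu & Layland) bound for 3 tasks = 0.779763; compare with U = 31/92 (approx. 0.336957)
U <= bound, so schedulable by RM sufficient condition.

0.3370


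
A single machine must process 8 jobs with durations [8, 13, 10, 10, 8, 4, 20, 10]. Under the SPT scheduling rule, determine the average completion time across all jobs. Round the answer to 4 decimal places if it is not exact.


Sort jobs by processing time (SPT order): [4, 8, 8, 10, 10, 10, 13, 20]
Compute completion times sequentially:
  Job 1: processing = 4, completes at 4
  Job 2: processing = 8, completes at 12
  Job 3: processing = 8, completes at 20
  Job 4: processing = 10, completes at 30
  Job 5: processing = 10, completes at 40
  Job 6: processing = 10, completes at 50
  Job 7: processing = 13, completes at 63
  Job 8: processing = 20, completes at 83
Sum of completion times = 302
Average completion time = 302/8 = 37.75

37.75


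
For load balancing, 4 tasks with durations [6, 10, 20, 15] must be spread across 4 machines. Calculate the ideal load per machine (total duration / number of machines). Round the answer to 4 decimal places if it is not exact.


Total processing time = 6 + 10 + 20 + 15 = 51
Number of machines = 4
Ideal balanced load = 51 / 4 = 12.75

12.75


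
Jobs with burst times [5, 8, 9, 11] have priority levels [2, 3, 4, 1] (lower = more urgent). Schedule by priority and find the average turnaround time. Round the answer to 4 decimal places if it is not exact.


Sort by priority (ascending = highest first):
Order: [(1, 11), (2, 5), (3, 8), (4, 9)]
Completion times:
  Priority 1, burst=11, C=11
  Priority 2, burst=5, C=16
  Priority 3, burst=8, C=24
  Priority 4, burst=9, C=33
Average turnaround = 84/4 = 21.0

21.0


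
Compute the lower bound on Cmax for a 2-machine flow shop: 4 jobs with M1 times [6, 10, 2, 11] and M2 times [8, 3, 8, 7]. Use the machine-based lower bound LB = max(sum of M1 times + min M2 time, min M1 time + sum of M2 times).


LB1 = sum(M1 times) + min(M2 times) = 29 + 3 = 32
LB2 = min(M1 times) + sum(M2 times) = 2 + 26 = 28
Lower bound = max(LB1, LB2) = max(32, 28) = 32

32


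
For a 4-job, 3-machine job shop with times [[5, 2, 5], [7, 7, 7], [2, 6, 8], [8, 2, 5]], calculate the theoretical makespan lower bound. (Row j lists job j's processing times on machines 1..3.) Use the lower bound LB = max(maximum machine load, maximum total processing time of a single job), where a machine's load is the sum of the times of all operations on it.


Machine loads:
  Machine 1: 5 + 7 + 2 + 8 = 22
  Machine 2: 2 + 7 + 6 + 2 = 17
  Machine 3: 5 + 7 + 8 + 5 = 25
Max machine load = 25
Job totals:
  Job 1: 12
  Job 2: 21
  Job 3: 16
  Job 4: 15
Max job total = 21
Lower bound = max(25, 21) = 25

25


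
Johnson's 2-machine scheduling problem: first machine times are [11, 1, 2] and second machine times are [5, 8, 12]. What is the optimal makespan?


Apply Johnson's rule:
  Group 1 (a <= b): [(2, 1, 8), (3, 2, 12)]
  Group 2 (a > b): [(1, 11, 5)]
Optimal job order: [2, 3, 1]
Schedule:
  Job 2: M1 done at 1, M2 done at 9
  Job 3: M1 done at 3, M2 done at 21
  Job 1: M1 done at 14, M2 done at 26
Makespan = 26

26


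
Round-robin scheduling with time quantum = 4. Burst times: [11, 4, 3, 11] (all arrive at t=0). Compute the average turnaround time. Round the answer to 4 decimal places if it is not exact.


Time quantum = 4
Execution trace:
  J1 runs 4 units, time = 4
  J2 runs 4 units, time = 8
  J3 runs 3 units, time = 11
  J4 runs 4 units, time = 15
  J1 runs 4 units, time = 19
  J4 runs 4 units, time = 23
  J1 runs 3 units, time = 26
  J4 runs 3 units, time = 29
Finish times: [26, 8, 11, 29]
Average turnaround = 74/4 = 18.5

18.5


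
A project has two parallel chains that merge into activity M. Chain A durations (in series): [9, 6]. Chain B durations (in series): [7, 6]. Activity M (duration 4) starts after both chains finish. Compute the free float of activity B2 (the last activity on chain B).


ES(B2) = sum of predecessors on chain B = 7
EF(B2) = ES + duration = 7 + 6 = 13
Successor of B2 is M. ES(M) = max(sum(A), sum(B)) = max(15, 13) = 15
Free float = ES(successor) - EF(current) = 15 - 13 = 2

2


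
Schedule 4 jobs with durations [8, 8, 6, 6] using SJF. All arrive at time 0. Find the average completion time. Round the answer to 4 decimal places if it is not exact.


SJF order (ascending): [6, 6, 8, 8]
Completion times:
  Job 1: burst=6, C=6
  Job 2: burst=6, C=12
  Job 3: burst=8, C=20
  Job 4: burst=8, C=28
Average completion = 66/4 = 16.5

16.5


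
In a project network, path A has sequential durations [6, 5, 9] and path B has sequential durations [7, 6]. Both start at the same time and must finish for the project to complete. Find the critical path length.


Path A total = 6 + 5 + 9 = 20
Path B total = 7 + 6 = 13
Critical path = longest path = max(20, 13) = 20

20


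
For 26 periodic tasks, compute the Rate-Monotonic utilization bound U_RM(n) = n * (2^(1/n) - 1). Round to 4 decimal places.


Compute 2^(1/26) = 1.0270180507
Subtract 1: 1.0270180507 - 1 = 0.0270180507
Multiply by n: 26 * 0.0270180507 = 0.7024693182
Round to 4 dp: 0.7025

0.7025


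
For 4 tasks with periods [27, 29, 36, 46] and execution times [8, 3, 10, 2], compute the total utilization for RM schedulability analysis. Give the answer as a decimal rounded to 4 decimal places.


Compute individual utilizations (exact fractions):
  Task 1: C/T = 8/27 (approx. 0.2963)
  Task 2: C/T = 3/29 (approx. 0.1034)
  Task 3: C/T = 10/36 = 5/18 (approx. 0.2778)
  Task 4: C/T = 2/46 = 1/23 (approx. 0.0435)
Total utilization U = 8/27 + 3/29 + 5/18 + 1/23 = 25969/36018
Rounded to 4 decimal places: U = 0.7210
RM (Liu & Layland) bound for 4 tasks = 0.756828; compare with U = 25969/36018 (approx. 0.721001)
U <= bound, so schedulable by RM sufficient condition.

0.7210


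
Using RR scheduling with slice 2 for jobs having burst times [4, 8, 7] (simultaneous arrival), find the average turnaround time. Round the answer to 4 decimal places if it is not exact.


Time quantum = 2
Execution trace:
  J1 runs 2 units, time = 2
  J2 runs 2 units, time = 4
  J3 runs 2 units, time = 6
  J1 runs 2 units, time = 8
  J2 runs 2 units, time = 10
  J3 runs 2 units, time = 12
  J2 runs 2 units, time = 14
  J3 runs 2 units, time = 16
  J2 runs 2 units, time = 18
  J3 runs 1 units, time = 19
Finish times: [8, 18, 19]
Average turnaround = 45/3 = 15.0

15.0


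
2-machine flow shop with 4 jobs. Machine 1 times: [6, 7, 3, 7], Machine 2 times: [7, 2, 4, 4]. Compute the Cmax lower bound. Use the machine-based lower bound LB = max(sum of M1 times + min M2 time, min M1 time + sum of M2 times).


LB1 = sum(M1 times) + min(M2 times) = 23 + 2 = 25
LB2 = min(M1 times) + sum(M2 times) = 3 + 17 = 20
Lower bound = max(LB1, LB2) = max(25, 20) = 25

25


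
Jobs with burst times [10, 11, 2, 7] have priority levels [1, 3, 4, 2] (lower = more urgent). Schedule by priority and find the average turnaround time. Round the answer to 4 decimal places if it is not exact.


Sort by priority (ascending = highest first):
Order: [(1, 10), (2, 7), (3, 11), (4, 2)]
Completion times:
  Priority 1, burst=10, C=10
  Priority 2, burst=7, C=17
  Priority 3, burst=11, C=28
  Priority 4, burst=2, C=30
Average turnaround = 85/4 = 21.25

21.25


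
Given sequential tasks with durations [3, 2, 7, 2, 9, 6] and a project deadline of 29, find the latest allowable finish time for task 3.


LF(activity 3) = deadline - sum of successor durations
Successors: activities 4 through 6 with durations [2, 9, 6]
Sum of successor durations = 17
LF = 29 - 17 = 12

12


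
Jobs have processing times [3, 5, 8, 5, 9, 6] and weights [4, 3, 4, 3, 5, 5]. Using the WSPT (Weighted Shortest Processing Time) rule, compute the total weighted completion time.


Compute p/w ratios and sort ascending (WSPT): [(3, 4), (6, 5), (5, 3), (5, 3), (9, 5), (8, 4)]
Compute weighted completion times:
  Job (p=3,w=4): C=3, w*C=4*3=12
  Job (p=6,w=5): C=9, w*C=5*9=45
  Job (p=5,w=3): C=14, w*C=3*14=42
  Job (p=5,w=3): C=19, w*C=3*19=57
  Job (p=9,w=5): C=28, w*C=5*28=140
  Job (p=8,w=4): C=36, w*C=4*36=144
Total weighted completion time = 440

440


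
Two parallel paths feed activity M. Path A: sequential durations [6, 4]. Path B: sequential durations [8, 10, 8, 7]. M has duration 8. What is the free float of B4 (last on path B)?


ES(B4) = sum of predecessors on chain B = 26
EF(B4) = ES + duration = 26 + 7 = 33
Successor of B4 is M. ES(M) = max(sum(A), sum(B)) = max(10, 33) = 33
Free float = ES(successor) - EF(current) = 33 - 33 = 0

0


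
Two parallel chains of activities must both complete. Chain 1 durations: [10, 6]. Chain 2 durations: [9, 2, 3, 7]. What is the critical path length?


Path A total = 10 + 6 = 16
Path B total = 9 + 2 + 3 + 7 = 21
Critical path = longest path = max(16, 21) = 21

21


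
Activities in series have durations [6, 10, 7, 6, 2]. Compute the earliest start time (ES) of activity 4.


Activity 4 starts after activities 1 through 3 complete.
Predecessor durations: [6, 10, 7]
ES = 6 + 10 + 7 = 23

23


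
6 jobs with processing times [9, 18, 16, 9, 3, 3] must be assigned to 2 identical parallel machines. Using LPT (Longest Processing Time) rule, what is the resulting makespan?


Sort jobs in decreasing order (LPT): [18, 16, 9, 9, 3, 3]
Assign each job to the least loaded machine:
  Machine 1: jobs [18, 9, 3], load = 30
  Machine 2: jobs [16, 9, 3], load = 28
Makespan = max load = 30

30


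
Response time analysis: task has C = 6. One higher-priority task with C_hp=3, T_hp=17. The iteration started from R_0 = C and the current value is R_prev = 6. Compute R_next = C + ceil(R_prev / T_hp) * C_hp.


R_next = C + ceil(R_prev / T_hp) * C_hp
ceil(6 / 17) = ceil(0.3529) = 1
Interference = 1 * 3 = 3
R_next = 6 + 3 = 9

9


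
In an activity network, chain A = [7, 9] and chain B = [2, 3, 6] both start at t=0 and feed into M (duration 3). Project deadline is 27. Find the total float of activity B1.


Forward pass: ES(B1) = sum of predecessors on chain B = 0
EF = ES + duration = 0 + 2 = 2
Backward pass: LF(M) = deadline = 27; LS(M) = 27 - 3 = 24
LF(B1) = LS(M) - sum(successors on chain B) = 24 - 9 = 15
LS = LF - duration = 15 - 2 = 13
Total float = LS - ES = 13 - 0 = 13

13


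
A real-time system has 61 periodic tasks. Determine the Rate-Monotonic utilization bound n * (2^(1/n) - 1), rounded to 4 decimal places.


Compute 2^(1/61) = 1.0114278734
Subtract 1: 1.0114278734 - 1 = 0.0114278734
Multiply by n: 61 * 0.0114278734 = 0.6971002774
Round to 4 dp: 0.6971

0.6971


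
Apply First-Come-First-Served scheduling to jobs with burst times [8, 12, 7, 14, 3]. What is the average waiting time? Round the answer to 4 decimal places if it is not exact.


FCFS order (as given): [8, 12, 7, 14, 3]
Waiting times:
  Job 1: wait = 0
  Job 2: wait = 8
  Job 3: wait = 20
  Job 4: wait = 27
  Job 5: wait = 41
Sum of waiting times = 96
Average waiting time = 96/5 = 19.2

19.2


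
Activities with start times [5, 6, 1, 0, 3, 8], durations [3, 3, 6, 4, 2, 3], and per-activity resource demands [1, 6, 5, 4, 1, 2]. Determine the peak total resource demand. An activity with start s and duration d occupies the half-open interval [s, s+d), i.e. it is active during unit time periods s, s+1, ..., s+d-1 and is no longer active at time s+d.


Each activity i is active on [start_i, start_i + duration_i).
Compute total resource usage per time slot:
  t=0: active resources = [4], total = 4
  t=1: active resources = [5, 4], total = 9
  t=2: active resources = [5, 4], total = 9
  t=3: active resources = [5, 4, 1], total = 10
  t=4: active resources = [5, 1], total = 6
  t=5: active resources = [1, 5], total = 6
  t=6: active resources = [1, 6, 5], total = 12
  t=7: active resources = [1, 6], total = 7
  t=8: active resources = [6, 2], total = 8
  t=9: active resources = [2], total = 2
  t=10: active resources = [2], total = 2
Peak resource demand = 12

12


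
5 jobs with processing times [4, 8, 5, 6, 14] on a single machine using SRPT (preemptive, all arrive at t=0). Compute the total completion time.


Since all jobs arrive at t=0, SRPT equals SPT ordering.
SPT order: [4, 5, 6, 8, 14]
Completion times:
  Job 1: p=4, C=4
  Job 2: p=5, C=9
  Job 3: p=6, C=15
  Job 4: p=8, C=23
  Job 5: p=14, C=37
Total completion time = 4 + 9 + 15 + 23 + 37 = 88

88


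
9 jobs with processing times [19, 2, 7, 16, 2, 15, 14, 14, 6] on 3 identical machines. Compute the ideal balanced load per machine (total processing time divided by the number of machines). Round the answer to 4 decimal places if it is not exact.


Total processing time = 19 + 2 + 7 + 16 + 2 + 15 + 14 + 14 + 6 = 95
Number of machines = 3
Ideal balanced load = 95 / 3 = 31.6667

31.6667


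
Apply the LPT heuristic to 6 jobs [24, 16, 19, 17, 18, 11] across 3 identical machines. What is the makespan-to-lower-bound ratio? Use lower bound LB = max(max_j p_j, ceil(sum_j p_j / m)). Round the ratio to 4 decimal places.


LPT order: [24, 19, 18, 17, 16, 11]
Machine loads after assignment: [35, 35, 35]
LPT makespan = 35
Lower bound = max(max_job, ceil(total/3)) = max(24, 35) = 35
Ratio = 35 / 35 = 1.0

1.0


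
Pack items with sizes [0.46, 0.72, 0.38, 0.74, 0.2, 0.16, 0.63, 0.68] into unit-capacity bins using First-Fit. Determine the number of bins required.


Place items sequentially using First-Fit:
  Item 0.46 -> new Bin 1
  Item 0.72 -> new Bin 2
  Item 0.38 -> Bin 1 (now 0.84)
  Item 0.74 -> new Bin 3
  Item 0.2 -> Bin 2 (now 0.92)
  Item 0.16 -> Bin 1 (now 1.0)
  Item 0.63 -> new Bin 4
  Item 0.68 -> new Bin 5
Total bins used = 5

5


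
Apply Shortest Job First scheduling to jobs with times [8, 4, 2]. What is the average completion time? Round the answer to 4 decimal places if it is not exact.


SJF order (ascending): [2, 4, 8]
Completion times:
  Job 1: burst=2, C=2
  Job 2: burst=4, C=6
  Job 3: burst=8, C=14
Average completion = 22/3 = 7.3333

7.3333


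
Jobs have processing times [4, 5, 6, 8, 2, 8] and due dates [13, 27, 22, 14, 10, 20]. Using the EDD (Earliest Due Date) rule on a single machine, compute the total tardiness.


Sort by due date (EDD order): [(2, 10), (4, 13), (8, 14), (8, 20), (6, 22), (5, 27)]
Compute completion times and tardiness:
  Job 1: p=2, d=10, C=2, tardiness=max(0,2-10)=0
  Job 2: p=4, d=13, C=6, tardiness=max(0,6-13)=0
  Job 3: p=8, d=14, C=14, tardiness=max(0,14-14)=0
  Job 4: p=8, d=20, C=22, tardiness=max(0,22-20)=2
  Job 5: p=6, d=22, C=28, tardiness=max(0,28-22)=6
  Job 6: p=5, d=27, C=33, tardiness=max(0,33-27)=6
Total tardiness = 14

14


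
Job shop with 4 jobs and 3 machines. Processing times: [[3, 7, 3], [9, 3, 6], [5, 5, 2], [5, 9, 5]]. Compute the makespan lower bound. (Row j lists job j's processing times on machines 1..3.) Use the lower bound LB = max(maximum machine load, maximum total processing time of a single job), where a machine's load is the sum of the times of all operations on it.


Machine loads:
  Machine 1: 3 + 9 + 5 + 5 = 22
  Machine 2: 7 + 3 + 5 + 9 = 24
  Machine 3: 3 + 6 + 2 + 5 = 16
Max machine load = 24
Job totals:
  Job 1: 13
  Job 2: 18
  Job 3: 12
  Job 4: 19
Max job total = 19
Lower bound = max(24, 19) = 24

24


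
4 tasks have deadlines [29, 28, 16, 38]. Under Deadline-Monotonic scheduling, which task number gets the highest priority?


Sort tasks by relative deadline (ascending):
  Task 3: deadline = 16
  Task 2: deadline = 28
  Task 1: deadline = 29
  Task 4: deadline = 38
Priority order (highest first): [3, 2, 1, 4]
Highest priority task = 3

3


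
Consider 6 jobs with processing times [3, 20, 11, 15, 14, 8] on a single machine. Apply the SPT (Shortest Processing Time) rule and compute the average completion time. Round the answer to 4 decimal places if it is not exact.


Sort jobs by processing time (SPT order): [3, 8, 11, 14, 15, 20]
Compute completion times sequentially:
  Job 1: processing = 3, completes at 3
  Job 2: processing = 8, completes at 11
  Job 3: processing = 11, completes at 22
  Job 4: processing = 14, completes at 36
  Job 5: processing = 15, completes at 51
  Job 6: processing = 20, completes at 71
Sum of completion times = 194
Average completion time = 194/6 = 32.3333

32.3333


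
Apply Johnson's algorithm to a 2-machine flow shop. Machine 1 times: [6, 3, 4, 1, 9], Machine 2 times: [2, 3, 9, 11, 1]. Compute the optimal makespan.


Apply Johnson's rule:
  Group 1 (a <= b): [(4, 1, 11), (2, 3, 3), (3, 4, 9)]
  Group 2 (a > b): [(1, 6, 2), (5, 9, 1)]
Optimal job order: [4, 2, 3, 1, 5]
Schedule:
  Job 4: M1 done at 1, M2 done at 12
  Job 2: M1 done at 4, M2 done at 15
  Job 3: M1 done at 8, M2 done at 24
  Job 1: M1 done at 14, M2 done at 26
  Job 5: M1 done at 23, M2 done at 27
Makespan = 27

27


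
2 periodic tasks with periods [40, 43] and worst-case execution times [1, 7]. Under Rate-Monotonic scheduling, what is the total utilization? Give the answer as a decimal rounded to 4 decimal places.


Compute individual utilizations (exact fractions):
  Task 1: C/T = 1/40 (approx. 0.025)
  Task 2: C/T = 7/43 (approx. 0.1628)
Total utilization U = 1/40 + 7/43 = 323/1720
Rounded to 4 decimal places: U = 0.1878
RM (Liu & Layland) bound for 2 tasks = 0.828427; compare with U = 323/1720 (approx. 0.187791)
U <= bound, so schedulable by RM sufficient condition.

0.1878


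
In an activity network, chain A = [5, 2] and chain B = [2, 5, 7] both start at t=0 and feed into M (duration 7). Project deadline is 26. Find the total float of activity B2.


Forward pass: ES(B2) = sum of predecessors on chain B = 2
EF = ES + duration = 2 + 5 = 7
Backward pass: LF(M) = deadline = 26; LS(M) = 26 - 7 = 19
LF(B2) = LS(M) - sum(successors on chain B) = 19 - 7 = 12
LS = LF - duration = 12 - 5 = 7
Total float = LS - ES = 7 - 2 = 5

5


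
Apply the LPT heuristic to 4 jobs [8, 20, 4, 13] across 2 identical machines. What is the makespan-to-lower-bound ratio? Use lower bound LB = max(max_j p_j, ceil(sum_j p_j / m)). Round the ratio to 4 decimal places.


LPT order: [20, 13, 8, 4]
Machine loads after assignment: [24, 21]
LPT makespan = 24
Lower bound = max(max_job, ceil(total/2)) = max(20, 23) = 23
Ratio = 24 / 23 = 1.0435

1.0435


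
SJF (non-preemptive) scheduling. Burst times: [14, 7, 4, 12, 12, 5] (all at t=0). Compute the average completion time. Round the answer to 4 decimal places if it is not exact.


SJF order (ascending): [4, 5, 7, 12, 12, 14]
Completion times:
  Job 1: burst=4, C=4
  Job 2: burst=5, C=9
  Job 3: burst=7, C=16
  Job 4: burst=12, C=28
  Job 5: burst=12, C=40
  Job 6: burst=14, C=54
Average completion = 151/6 = 25.1667

25.1667


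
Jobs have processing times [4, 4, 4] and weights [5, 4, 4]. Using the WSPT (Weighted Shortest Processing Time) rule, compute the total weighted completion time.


Compute p/w ratios and sort ascending (WSPT): [(4, 5), (4, 4), (4, 4)]
Compute weighted completion times:
  Job (p=4,w=5): C=4, w*C=5*4=20
  Job (p=4,w=4): C=8, w*C=4*8=32
  Job (p=4,w=4): C=12, w*C=4*12=48
Total weighted completion time = 100

100


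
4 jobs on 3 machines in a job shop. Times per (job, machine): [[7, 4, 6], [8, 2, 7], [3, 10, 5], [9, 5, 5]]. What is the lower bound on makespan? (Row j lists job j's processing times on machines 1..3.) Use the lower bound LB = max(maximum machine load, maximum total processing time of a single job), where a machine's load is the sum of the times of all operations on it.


Machine loads:
  Machine 1: 7 + 8 + 3 + 9 = 27
  Machine 2: 4 + 2 + 10 + 5 = 21
  Machine 3: 6 + 7 + 5 + 5 = 23
Max machine load = 27
Job totals:
  Job 1: 17
  Job 2: 17
  Job 3: 18
  Job 4: 19
Max job total = 19
Lower bound = max(27, 19) = 27

27


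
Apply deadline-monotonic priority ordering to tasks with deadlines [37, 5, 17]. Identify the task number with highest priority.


Sort tasks by relative deadline (ascending):
  Task 2: deadline = 5
  Task 3: deadline = 17
  Task 1: deadline = 37
Priority order (highest first): [2, 3, 1]
Highest priority task = 2

2


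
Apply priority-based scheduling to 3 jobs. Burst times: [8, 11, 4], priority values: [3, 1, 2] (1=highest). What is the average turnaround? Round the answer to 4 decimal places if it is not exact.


Sort by priority (ascending = highest first):
Order: [(1, 11), (2, 4), (3, 8)]
Completion times:
  Priority 1, burst=11, C=11
  Priority 2, burst=4, C=15
  Priority 3, burst=8, C=23
Average turnaround = 49/3 = 16.3333

16.3333


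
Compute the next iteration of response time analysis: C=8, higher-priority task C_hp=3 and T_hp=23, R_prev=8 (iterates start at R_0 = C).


R_next = C + ceil(R_prev / T_hp) * C_hp
ceil(8 / 23) = ceil(0.3478) = 1
Interference = 1 * 3 = 3
R_next = 8 + 3 = 11

11


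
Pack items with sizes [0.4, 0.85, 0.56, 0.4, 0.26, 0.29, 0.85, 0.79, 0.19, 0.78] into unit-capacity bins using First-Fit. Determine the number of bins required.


Place items sequentially using First-Fit:
  Item 0.4 -> new Bin 1
  Item 0.85 -> new Bin 2
  Item 0.56 -> Bin 1 (now 0.96)
  Item 0.4 -> new Bin 3
  Item 0.26 -> Bin 3 (now 0.66)
  Item 0.29 -> Bin 3 (now 0.95)
  Item 0.85 -> new Bin 4
  Item 0.79 -> new Bin 5
  Item 0.19 -> Bin 5 (now 0.98)
  Item 0.78 -> new Bin 6
Total bins used = 6

6


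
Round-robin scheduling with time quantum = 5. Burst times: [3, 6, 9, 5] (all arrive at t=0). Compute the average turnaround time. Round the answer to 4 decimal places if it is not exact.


Time quantum = 5
Execution trace:
  J1 runs 3 units, time = 3
  J2 runs 5 units, time = 8
  J3 runs 5 units, time = 13
  J4 runs 5 units, time = 18
  J2 runs 1 units, time = 19
  J3 runs 4 units, time = 23
Finish times: [3, 19, 23, 18]
Average turnaround = 63/4 = 15.75

15.75


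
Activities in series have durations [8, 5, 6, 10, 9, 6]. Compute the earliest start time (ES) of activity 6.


Activity 6 starts after activities 1 through 5 complete.
Predecessor durations: [8, 5, 6, 10, 9]
ES = 8 + 5 + 6 + 10 + 9 = 38

38


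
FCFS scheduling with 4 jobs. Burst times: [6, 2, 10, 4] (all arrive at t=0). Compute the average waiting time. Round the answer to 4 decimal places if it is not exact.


FCFS order (as given): [6, 2, 10, 4]
Waiting times:
  Job 1: wait = 0
  Job 2: wait = 6
  Job 3: wait = 8
  Job 4: wait = 18
Sum of waiting times = 32
Average waiting time = 32/4 = 8.0

8.0


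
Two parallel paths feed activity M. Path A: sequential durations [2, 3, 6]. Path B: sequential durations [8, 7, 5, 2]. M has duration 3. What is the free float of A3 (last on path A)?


ES(A3) = sum of predecessors on chain A = 5
EF(A3) = ES + duration = 5 + 6 = 11
Successor of A3 is M. ES(M) = max(sum(A), sum(B)) = max(11, 22) = 22
Free float = ES(successor) - EF(current) = 22 - 11 = 11

11


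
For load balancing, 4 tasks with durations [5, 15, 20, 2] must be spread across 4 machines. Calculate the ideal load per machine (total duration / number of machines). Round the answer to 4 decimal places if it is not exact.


Total processing time = 5 + 15 + 20 + 2 = 42
Number of machines = 4
Ideal balanced load = 42 / 4 = 10.5

10.5


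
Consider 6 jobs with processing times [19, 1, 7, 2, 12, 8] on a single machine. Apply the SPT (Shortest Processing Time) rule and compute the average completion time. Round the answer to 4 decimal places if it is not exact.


Sort jobs by processing time (SPT order): [1, 2, 7, 8, 12, 19]
Compute completion times sequentially:
  Job 1: processing = 1, completes at 1
  Job 2: processing = 2, completes at 3
  Job 3: processing = 7, completes at 10
  Job 4: processing = 8, completes at 18
  Job 5: processing = 12, completes at 30
  Job 6: processing = 19, completes at 49
Sum of completion times = 111
Average completion time = 111/6 = 18.5

18.5


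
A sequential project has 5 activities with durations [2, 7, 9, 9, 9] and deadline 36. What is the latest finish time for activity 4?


LF(activity 4) = deadline - sum of successor durations
Successors: activities 5 through 5 with durations [9]
Sum of successor durations = 9
LF = 36 - 9 = 27

27


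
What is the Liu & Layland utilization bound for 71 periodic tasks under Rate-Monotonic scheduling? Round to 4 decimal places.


Compute 2^(1/71) = 1.0098104463
Subtract 1: 1.0098104463 - 1 = 0.0098104463
Multiply by n: 71 * 0.0098104463 = 0.6965416873
Round to 4 dp: 0.6965

0.6965


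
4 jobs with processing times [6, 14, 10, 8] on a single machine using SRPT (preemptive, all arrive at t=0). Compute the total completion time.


Since all jobs arrive at t=0, SRPT equals SPT ordering.
SPT order: [6, 8, 10, 14]
Completion times:
  Job 1: p=6, C=6
  Job 2: p=8, C=14
  Job 3: p=10, C=24
  Job 4: p=14, C=38
Total completion time = 6 + 14 + 24 + 38 = 82

82


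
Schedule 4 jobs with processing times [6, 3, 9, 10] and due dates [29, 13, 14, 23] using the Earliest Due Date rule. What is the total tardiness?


Sort by due date (EDD order): [(3, 13), (9, 14), (10, 23), (6, 29)]
Compute completion times and tardiness:
  Job 1: p=3, d=13, C=3, tardiness=max(0,3-13)=0
  Job 2: p=9, d=14, C=12, tardiness=max(0,12-14)=0
  Job 3: p=10, d=23, C=22, tardiness=max(0,22-23)=0
  Job 4: p=6, d=29, C=28, tardiness=max(0,28-29)=0
Total tardiness = 0

0


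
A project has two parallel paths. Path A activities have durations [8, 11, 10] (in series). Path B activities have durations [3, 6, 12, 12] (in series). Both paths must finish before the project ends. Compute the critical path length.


Path A total = 8 + 11 + 10 = 29
Path B total = 3 + 6 + 12 + 12 = 33
Critical path = longest path = max(29, 33) = 33

33


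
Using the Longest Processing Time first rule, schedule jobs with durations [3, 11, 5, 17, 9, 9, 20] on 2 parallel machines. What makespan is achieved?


Sort jobs in decreasing order (LPT): [20, 17, 11, 9, 9, 5, 3]
Assign each job to the least loaded machine:
  Machine 1: jobs [20, 9, 5, 3], load = 37
  Machine 2: jobs [17, 11, 9], load = 37
Makespan = max load = 37

37


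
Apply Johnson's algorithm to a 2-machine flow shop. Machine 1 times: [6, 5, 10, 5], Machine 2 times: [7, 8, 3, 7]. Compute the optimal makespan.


Apply Johnson's rule:
  Group 1 (a <= b): [(2, 5, 8), (4, 5, 7), (1, 6, 7)]
  Group 2 (a > b): [(3, 10, 3)]
Optimal job order: [2, 4, 1, 3]
Schedule:
  Job 2: M1 done at 5, M2 done at 13
  Job 4: M1 done at 10, M2 done at 20
  Job 1: M1 done at 16, M2 done at 27
  Job 3: M1 done at 26, M2 done at 30
Makespan = 30

30


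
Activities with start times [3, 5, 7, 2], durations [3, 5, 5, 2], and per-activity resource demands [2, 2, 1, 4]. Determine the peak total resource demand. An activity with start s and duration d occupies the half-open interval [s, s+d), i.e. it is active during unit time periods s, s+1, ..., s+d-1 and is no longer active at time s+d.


Each activity i is active on [start_i, start_i + duration_i).
Compute total resource usage per time slot:
  t=0: active resources = [], total = 0
  t=1: active resources = [], total = 0
  t=2: active resources = [4], total = 4
  t=3: active resources = [2, 4], total = 6
  t=4: active resources = [2], total = 2
  t=5: active resources = [2, 2], total = 4
  t=6: active resources = [2], total = 2
  t=7: active resources = [2, 1], total = 3
  t=8: active resources = [2, 1], total = 3
  t=9: active resources = [2, 1], total = 3
  t=10: active resources = [1], total = 1
  t=11: active resources = [1], total = 1
Peak resource demand = 6

6
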